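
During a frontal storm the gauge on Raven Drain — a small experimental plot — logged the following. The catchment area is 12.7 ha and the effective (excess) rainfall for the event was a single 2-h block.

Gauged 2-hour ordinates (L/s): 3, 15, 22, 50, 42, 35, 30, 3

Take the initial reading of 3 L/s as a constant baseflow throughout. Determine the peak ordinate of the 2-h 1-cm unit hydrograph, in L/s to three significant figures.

Direct runoff: 0.0, 12.0, 19.0, 47.0, 39.0, 32.0, 27.0, 0.0 L/s; ΣQ_DR = 176.0 L/s, peak = 47.0 L/s.
Runoff depth d = ΣQ_DR·Δt / A = 176.0 × 7200 / (12.7 ha) = 9.978 mm.
The 1-cm UH is the DRH scaled by (10 mm)/d, so U_p = 47.0 × 10/9.978 = 47.1 L/s.

U_p ≈ 47.1 L/s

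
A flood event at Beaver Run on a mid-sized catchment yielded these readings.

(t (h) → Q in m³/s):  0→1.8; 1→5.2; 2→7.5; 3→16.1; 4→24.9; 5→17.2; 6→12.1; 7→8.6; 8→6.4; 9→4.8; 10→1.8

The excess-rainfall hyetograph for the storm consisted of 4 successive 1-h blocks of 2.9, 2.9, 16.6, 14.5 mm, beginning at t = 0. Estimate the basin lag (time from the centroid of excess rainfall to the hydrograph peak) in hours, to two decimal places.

t_L ≈ 1.34 h

Centroid of excess rainfall: t_c = Σ P_i·t̄_i / ΣP_i = 2.6572 h (block centres at 0.5, 1.5, 2.5, 3.5 h).
Hydrograph peak occurs at t = 4 h, so basin lag t_L = 4 − 2.6572 = 1.34 h.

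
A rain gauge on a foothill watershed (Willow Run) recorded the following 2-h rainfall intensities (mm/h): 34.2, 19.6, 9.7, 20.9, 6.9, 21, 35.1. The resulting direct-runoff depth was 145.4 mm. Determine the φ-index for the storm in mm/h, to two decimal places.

φ ≈ 11.62 mm/h

Only the 5 blocks with intensity above φ contribute runoff: 34.2, 19.6, 20.9, 21, 35.1 mm/h.
Σ(I−φ)·Δt = d  ⇒  (34.2+19.6+20.9+21+35.1 − 5φ)·2 = 145.4
φ = (130.8 − 145.4/2) / 5 = 11.62 mm/h.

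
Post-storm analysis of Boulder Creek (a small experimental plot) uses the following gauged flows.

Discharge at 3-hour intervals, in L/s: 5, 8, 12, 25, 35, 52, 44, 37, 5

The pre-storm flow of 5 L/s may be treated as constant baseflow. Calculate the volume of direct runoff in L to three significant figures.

Direct-runoff ordinates (Q − Q_b): 0.0, 3.0, 7.0, 20.0, 30.0, 47.0, 39.0, 32.0, 0.0 L/s.
ΣQ_DR = 178.0 L/s.
With Δt = 3 h = 10800 s, V = ΣQ_DR · Δt = 178.0 × 10800 = 1.92 × 10^6 L.

V ≈ 1.92 × 10^6 L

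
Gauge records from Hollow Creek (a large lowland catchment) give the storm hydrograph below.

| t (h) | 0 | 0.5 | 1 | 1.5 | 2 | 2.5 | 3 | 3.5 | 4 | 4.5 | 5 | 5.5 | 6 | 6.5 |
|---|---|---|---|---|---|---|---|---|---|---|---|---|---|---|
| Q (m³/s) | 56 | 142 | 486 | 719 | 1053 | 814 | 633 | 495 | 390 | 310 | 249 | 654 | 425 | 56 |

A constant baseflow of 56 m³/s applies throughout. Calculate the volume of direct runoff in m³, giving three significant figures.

Direct-runoff ordinates (Q − Q_b): 0.0, 86.0, 430.0, 663.0, 997.0, 758.0, 577.0, 439.0, 334.0, 254.0, 193.0, 598.0, 369.0, 0.0 m³/s.
ΣQ_DR = 5698 m³/s.
With Δt = 0.5 h = 1800 s, V = ΣQ_DR · Δt = 5698 × 1800 = 1.03 × 10^7 m³.

V ≈ 1.03 × 10^7 m³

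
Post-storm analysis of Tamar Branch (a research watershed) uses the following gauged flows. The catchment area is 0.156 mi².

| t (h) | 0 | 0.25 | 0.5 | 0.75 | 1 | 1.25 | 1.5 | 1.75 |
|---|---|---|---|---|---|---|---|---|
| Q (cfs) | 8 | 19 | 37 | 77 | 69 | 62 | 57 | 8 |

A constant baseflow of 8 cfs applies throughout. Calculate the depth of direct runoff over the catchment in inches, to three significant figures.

d ≈ 0.678 in

Direct runoff: 0.0, 11.0, 29.0, 69.0, 61.0, 54.0, 49.0, 0.0 cfs; ΣQ_DR = 273.0 cfs.
V = ΣQ_DR · Δt = 273.0 × 900 s = 2.457 × 10^5 ft³.
Over A = 0.156 mi², depth = V / A = 0.678 in.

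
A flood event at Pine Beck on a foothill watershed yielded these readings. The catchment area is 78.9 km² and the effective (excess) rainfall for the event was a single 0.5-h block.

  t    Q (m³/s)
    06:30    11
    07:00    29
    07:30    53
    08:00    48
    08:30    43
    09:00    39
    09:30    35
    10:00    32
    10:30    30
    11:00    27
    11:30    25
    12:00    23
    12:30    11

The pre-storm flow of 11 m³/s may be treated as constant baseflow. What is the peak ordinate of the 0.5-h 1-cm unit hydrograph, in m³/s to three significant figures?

U_p ≈ 70.0 m³/s

Direct runoff: 0.0, 18.0, 42.0, 37.0, 32.0, 28.0, 24.0, 21.0, 19.0, 16.0, 14.0, 12.0, 0.0 m³/s; ΣQ_DR = 263.0 m³/s, peak = 42.0 m³/s.
Runoff depth d = ΣQ_DR·Δt / A = 263.0 × 1800 / (78.9 km²) = 6.000 mm.
The 1-cm UH is the DRH scaled by (10 mm)/d, so U_p = 42.0 × 10/6.000 = 70.0 m³/s.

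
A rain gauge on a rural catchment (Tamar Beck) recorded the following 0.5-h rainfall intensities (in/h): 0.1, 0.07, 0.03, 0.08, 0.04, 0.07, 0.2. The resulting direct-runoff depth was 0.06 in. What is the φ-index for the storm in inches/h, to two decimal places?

Only the 2 blocks with intensity above φ contribute runoff: 0.1, 0.2 in/h.
Σ(I−φ)·Δt = d  ⇒  (0.1+0.2 − 2φ)·0.5 = 0.06
φ = (0.3000 − 0.06/0.5) / 2 = 0.09 in/h.

φ ≈ 0.09 in/h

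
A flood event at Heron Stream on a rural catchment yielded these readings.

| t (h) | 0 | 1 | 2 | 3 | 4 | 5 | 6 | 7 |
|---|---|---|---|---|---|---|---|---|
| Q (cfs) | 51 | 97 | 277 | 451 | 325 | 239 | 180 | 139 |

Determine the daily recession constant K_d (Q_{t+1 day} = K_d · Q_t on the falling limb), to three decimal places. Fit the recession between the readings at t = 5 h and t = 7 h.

Between t = 5 h and t = 7 h the flow falls from 239 to 139 cfs over 2×1 h = 2 h.
Per-interval ratio K = (139/239)^(1/2) = 0.7626; K_d = K^(24/1) = 0.001.

K_d ≈ 0.001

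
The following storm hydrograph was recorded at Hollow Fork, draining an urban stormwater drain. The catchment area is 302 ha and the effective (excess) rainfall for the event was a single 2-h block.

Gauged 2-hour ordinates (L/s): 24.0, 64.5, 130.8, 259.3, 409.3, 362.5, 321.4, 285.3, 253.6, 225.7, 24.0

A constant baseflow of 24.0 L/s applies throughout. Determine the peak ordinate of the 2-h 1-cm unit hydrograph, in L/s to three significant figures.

Direct runoff: 0.0, 40.5, 106.8, 235.3, 385.3, 338.5, 297.4, 261.3, 229.6, 201.7, 0.0 L/s; ΣQ_DR = 2096 L/s, peak = 385.3 L/s.
Runoff depth d = ΣQ_DR·Δt / A = 2096 × 7200 / (302 ha) = 4.998 mm.
The 1-cm UH is the DRH scaled by (10 mm)/d, so U_p = 385.3 × 10/4.998 = 771 L/s.

U_p ≈ 771 L/s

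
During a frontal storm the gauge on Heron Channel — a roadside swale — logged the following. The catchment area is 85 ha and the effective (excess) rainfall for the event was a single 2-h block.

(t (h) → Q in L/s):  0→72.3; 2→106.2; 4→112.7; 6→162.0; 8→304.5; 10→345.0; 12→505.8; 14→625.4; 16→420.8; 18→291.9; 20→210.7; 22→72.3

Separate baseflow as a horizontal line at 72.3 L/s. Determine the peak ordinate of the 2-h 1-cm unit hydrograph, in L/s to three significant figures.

U_p ≈ 276 L/s

Direct runoff: 0.0, 33.9, 40.4, 89.7, 232.2, 272.7, 433.5, 553.1, 348.5, 219.6, 138.4, 0.0 L/s; ΣQ_DR = 2362 L/s, peak = 553.1 L/s.
Runoff depth d = ΣQ_DR·Δt / A = 2362 × 7200 / (85 ha) = 20.01 mm.
The 1-cm UH is the DRH scaled by (10 mm)/d, so U_p = 553.1 × 10/20.01 = 276 L/s.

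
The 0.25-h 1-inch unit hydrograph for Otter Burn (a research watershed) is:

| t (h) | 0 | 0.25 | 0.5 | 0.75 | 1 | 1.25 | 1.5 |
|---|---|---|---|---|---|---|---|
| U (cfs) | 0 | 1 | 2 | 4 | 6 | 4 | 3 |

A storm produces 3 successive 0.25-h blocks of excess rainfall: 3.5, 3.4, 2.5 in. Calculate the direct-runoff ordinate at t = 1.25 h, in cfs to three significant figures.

By discrete convolution, Q_j = Σ (P_i / 1 in) · U_{j−i}.
At t = 1.25 h (j=5): Q = (3.5/1)·4 + (3.4/1)·6 + (2.5/1)·4 = 44.4 cfs.

Q ≈ 44.4 cfs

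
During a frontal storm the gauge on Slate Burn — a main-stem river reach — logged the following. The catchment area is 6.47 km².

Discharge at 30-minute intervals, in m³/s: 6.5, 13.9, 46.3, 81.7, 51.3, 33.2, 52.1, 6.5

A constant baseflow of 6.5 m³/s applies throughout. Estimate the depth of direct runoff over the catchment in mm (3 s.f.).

d ≈ 66.6 mm

Direct runoff: 0.0, 7.4, 39.8, 75.2, 44.8, 26.7, 45.6, 0.0 m³/s; ΣQ_DR = 239.5 m³/s.
V = ΣQ_DR · Δt = 239.5 × 1800 s = 4.311 × 10^5 m³.
Over A = 6.47 km², depth = V / A = 66.6 mm.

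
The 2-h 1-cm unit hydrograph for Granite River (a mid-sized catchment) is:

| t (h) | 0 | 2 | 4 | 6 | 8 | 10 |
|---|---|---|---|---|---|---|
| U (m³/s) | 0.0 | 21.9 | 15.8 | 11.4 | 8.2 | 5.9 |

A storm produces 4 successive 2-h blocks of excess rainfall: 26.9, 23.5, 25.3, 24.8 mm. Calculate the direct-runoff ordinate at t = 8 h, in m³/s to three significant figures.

Q ≈ 143 m³/s

By discrete convolution, Q_j = Σ (P_i / 10 mm) · U_{j−i}.
At t = 8 h (j=4): Q = (26.9/10)·8.2 + (23.5/10)·11.4 + (25.3/10)·15.8 + (24.8/10)·21.9 = 143 m³/s.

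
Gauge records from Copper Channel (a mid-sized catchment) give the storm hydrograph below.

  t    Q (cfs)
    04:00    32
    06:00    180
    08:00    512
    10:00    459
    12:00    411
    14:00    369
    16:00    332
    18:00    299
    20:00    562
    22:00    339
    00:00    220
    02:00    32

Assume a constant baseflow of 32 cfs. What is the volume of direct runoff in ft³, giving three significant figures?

V ≈ 2.42 × 10^7 ft³

Direct-runoff ordinates (Q − Q_b): 0.0, 148.0, 480.0, 427.0, 379.0, 337.0, 300.0, 267.0, 530.0, 307.0, 188.0, 0.0 cfs.
ΣQ_DR = 3363 cfs.
With Δt = 2 h = 7200 s, V = ΣQ_DR · Δt = 3363 × 7200 = 2.42 × 10^7 ft³.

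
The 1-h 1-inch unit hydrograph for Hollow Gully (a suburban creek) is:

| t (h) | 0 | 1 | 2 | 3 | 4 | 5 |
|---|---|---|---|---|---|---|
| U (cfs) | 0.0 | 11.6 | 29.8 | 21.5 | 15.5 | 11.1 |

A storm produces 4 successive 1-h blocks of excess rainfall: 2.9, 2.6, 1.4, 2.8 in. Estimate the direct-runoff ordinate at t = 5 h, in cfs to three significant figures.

By discrete convolution, Q_j = Σ (P_i / 1 in) · U_{j−i}.
At t = 5 h (j=5): Q = (2.9/1)·11.1 + (2.6/1)·15.5 + (1.4/1)·21.5 + (2.8/1)·29.8 = 186 cfs.

Q ≈ 186 cfs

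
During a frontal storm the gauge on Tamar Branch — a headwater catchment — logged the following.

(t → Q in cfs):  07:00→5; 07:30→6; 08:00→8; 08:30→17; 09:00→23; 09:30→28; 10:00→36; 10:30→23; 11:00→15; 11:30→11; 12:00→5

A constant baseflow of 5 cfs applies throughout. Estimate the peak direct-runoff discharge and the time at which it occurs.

Q_p = 31.0 cfs at t = 10:00

Subtracting baseflow gives direct-runoff ordinates: 0.0, 1.0, 3.0, 12.0, 18.0, 23.0, 31.0, 18.0, 10.0, 6.0, 0.0 cfs.
The maximum is 31.0 cfs, occurring at the reading for t = 10:00.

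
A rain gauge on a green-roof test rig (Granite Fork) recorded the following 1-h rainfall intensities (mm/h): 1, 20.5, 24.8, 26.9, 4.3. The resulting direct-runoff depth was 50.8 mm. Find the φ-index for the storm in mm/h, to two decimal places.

φ ≈ 7.13 mm/h

Only the 3 blocks with intensity above φ contribute runoff: 20.5, 24.8, 26.9 mm/h.
Σ(I−φ)·Δt = d  ⇒  (20.5+24.8+26.9 − 3φ)·1 = 50.8
φ = (72.20 − 50.8/1) / 3 = 7.13 mm/h.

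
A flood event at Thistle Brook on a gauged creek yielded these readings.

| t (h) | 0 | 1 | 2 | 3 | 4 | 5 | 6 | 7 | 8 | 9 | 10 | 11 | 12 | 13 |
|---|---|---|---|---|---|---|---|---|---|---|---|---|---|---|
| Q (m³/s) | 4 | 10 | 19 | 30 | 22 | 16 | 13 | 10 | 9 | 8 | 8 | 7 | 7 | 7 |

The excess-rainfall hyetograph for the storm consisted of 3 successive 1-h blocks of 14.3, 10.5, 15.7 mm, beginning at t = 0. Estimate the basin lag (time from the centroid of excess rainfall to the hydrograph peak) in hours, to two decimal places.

Centroid of excess rainfall: t_c = Σ P_i·t̄_i / ΣP_i = 1.5346 h (block centres at 0.5, 1.5, 2.5 h).
Hydrograph peak occurs at t = 3 h, so basin lag t_L = 3 − 1.5346 = 1.47 h.

t_L ≈ 1.47 h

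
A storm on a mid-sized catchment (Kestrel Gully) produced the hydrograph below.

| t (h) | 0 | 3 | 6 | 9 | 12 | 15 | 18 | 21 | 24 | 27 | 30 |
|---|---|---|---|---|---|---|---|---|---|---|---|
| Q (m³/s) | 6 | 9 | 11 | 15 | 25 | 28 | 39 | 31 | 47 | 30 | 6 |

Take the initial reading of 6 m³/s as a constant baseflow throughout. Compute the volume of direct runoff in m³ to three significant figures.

V ≈ 1.95 × 10^6 m³

Direct-runoff ordinates (Q − Q_b): 0.0, 3.0, 5.0, 9.0, 19.0, 22.0, 33.0, 25.0, 41.0, 24.0, 0.0 m³/s.
ΣQ_DR = 181.0 m³/s.
With Δt = 3 h = 10800 s, V = ΣQ_DR · Δt = 181.0 × 10800 = 1.95 × 10^6 m³.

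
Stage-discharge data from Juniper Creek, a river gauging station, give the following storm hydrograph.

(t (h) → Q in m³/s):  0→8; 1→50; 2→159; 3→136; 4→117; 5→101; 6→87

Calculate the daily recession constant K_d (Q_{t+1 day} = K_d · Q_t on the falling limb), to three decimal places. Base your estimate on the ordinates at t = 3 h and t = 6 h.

Between t = 3 h and t = 6 h the flow falls from 136 to 87 m³/s over 3×1 h = 3 h.
Per-interval ratio K = (87/136)^(1/3) = 0.8616; K_d = K^(24/1) = 0.028.

K_d ≈ 0.028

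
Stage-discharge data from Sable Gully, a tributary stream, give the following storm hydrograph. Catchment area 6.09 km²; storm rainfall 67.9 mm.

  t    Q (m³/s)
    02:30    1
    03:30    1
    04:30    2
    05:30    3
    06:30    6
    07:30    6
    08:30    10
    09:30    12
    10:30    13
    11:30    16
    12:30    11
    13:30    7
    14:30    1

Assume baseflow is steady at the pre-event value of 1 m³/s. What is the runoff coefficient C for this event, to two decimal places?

C ≈ 0.66

ΣQ_DR = 76.00 m³/s; V = ΣQ_DR·Δt = 2.736 × 10^5 m³.
Runoff depth d = V / A = 44.93 mm.
C = d / P = 44.93 / 67.9 = 0.66.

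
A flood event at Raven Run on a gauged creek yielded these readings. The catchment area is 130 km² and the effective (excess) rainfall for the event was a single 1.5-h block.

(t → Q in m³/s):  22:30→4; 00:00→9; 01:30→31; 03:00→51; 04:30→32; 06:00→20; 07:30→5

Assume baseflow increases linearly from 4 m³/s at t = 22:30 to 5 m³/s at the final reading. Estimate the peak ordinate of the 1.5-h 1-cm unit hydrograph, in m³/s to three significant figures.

U_p ≈ 92.9 m³/s

Direct runoff: 0.00, 4.83, 26.67, 46.50, 27.33, 15.17, 0.00 m³/s; ΣQ_DR = 120.5 m³/s, peak = 46.50 m³/s.
Runoff depth d = ΣQ_DR·Δt / A = 120.5 × 5400 / (130 km²) = 5.005 mm.
The 1-cm UH is the DRH scaled by (10 mm)/d, so U_p = 46.50 × 10/5.005 = 92.9 m³/s.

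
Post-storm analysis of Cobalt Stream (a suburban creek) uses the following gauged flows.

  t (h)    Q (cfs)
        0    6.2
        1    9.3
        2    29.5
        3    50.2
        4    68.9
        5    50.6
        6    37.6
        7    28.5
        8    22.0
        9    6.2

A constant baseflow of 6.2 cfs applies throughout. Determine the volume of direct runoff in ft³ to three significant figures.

V ≈ 8.89 × 10^5 ft³

Direct-runoff ordinates (Q − Q_b): 0.0, 3.1, 23.3, 44.0, 62.7, 44.4, 31.4, 22.3, 15.8, 0.0 cfs.
ΣQ_DR = 247.0 cfs.
With Δt = 1 h = 3600 s, V = ΣQ_DR · Δt = 247.0 × 3600 = 8.89 × 10^5 ft³.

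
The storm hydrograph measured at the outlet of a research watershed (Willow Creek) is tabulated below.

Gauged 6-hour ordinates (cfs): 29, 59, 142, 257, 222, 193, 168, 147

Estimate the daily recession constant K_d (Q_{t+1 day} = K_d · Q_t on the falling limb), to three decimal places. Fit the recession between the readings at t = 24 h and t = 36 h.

Between t = 24 h and t = 36 h the flow falls from 222 to 168 cfs over 2×6 h = 12 h.
Per-interval ratio K = (168/222)^(1/2) = 0.8699; K_d = K^(24/6) = 0.573.

K_d ≈ 0.573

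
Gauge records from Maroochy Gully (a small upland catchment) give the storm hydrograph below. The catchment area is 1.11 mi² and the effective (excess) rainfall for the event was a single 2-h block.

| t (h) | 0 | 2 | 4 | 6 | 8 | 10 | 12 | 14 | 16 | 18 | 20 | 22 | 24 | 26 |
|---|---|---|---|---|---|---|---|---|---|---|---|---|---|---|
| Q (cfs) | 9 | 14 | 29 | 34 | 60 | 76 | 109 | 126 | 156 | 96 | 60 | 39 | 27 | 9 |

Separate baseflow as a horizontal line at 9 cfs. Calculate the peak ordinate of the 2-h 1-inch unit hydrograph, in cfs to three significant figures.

U_p ≈ 73.3 cfs

Direct runoff: 0.0, 5.0, 20.0, 25.0, 51.0, 67.0, 100.0, 117.0, 147.0, 87.0, 51.0, 30.0, 18.0, 0.0 cfs; ΣQ_DR = 718.0 cfs, peak = 147.0 cfs.
Runoff depth d = ΣQ_DR·Δt / A = 718.0 × 7200 / (1.11 mi²) = 2.005 in.
The 1-inch UH is the DRH scaled by (1 in)/d, so U_p = 147.0 × 1/2.005 = 73.3 cfs.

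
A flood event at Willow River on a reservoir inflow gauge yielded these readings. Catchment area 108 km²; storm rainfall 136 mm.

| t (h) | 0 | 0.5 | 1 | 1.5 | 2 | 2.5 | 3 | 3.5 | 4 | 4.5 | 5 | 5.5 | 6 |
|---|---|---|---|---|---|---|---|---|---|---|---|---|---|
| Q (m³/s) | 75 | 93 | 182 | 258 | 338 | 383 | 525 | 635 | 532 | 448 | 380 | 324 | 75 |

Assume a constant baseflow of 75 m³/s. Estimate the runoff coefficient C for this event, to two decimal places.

ΣQ_DR = 3273 m³/s; V = ΣQ_DR·Δt = 5.891 × 10^6 m³.
Runoff depth d = V / A = 54.55 mm.
C = d / P = 54.55 / 136 = 0.40.

C ≈ 0.40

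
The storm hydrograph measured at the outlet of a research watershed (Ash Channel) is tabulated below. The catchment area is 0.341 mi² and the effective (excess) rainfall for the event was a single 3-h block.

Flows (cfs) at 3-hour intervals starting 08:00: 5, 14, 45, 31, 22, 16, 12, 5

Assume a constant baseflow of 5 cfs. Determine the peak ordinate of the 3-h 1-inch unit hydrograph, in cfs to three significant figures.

U_p ≈ 26.7 cfs

Direct runoff: 0.0, 9.0, 40.0, 26.0, 17.0, 11.0, 7.0, 0.0 cfs; ΣQ_DR = 110.0 cfs, peak = 40.0 cfs.
Runoff depth d = ΣQ_DR·Δt / A = 110.0 × 10800 / (0.341 mi²) = 1.500 in.
The 1-inch UH is the DRH scaled by (1 in)/d, so U_p = 40.0 × 1/1.500 = 26.7 cfs.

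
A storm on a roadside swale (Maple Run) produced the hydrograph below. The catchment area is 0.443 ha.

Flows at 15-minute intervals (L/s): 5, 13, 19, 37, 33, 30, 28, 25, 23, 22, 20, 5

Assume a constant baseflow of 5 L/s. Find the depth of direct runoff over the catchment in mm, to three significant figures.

Direct runoff: 0.0, 8.0, 14.0, 32.0, 28.0, 25.0, 23.0, 20.0, 18.0, 17.0, 15.0, 0.0 L/s; ΣQ_DR = 200.0 L/s.
V = ΣQ_DR · Δt = 200.0 × 900 s = 1.800 × 10^5 L.
Over A = 0.443 ha, depth = V / A = 40.6 mm.

d ≈ 40.6 mm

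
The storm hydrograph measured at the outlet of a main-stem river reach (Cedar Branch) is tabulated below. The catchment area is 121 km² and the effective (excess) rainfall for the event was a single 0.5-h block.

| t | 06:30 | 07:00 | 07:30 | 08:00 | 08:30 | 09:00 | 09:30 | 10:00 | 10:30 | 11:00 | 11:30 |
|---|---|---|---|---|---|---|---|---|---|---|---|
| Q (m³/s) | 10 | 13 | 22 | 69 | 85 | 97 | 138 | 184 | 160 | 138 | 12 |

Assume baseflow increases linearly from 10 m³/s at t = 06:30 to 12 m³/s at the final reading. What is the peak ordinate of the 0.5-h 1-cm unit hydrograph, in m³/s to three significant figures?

U_p ≈ 144 m³/s

Direct runoff: 0.00, 2.80, 11.60, 58.40, 74.20, 86.00, 126.80, 172.60, 148.40, 126.20, 0.00 m³/s; ΣQ_DR = 807.0 m³/s, peak = 172.60 m³/s.
Runoff depth d = ΣQ_DR·Δt / A = 807.0 × 1800 / (121 km²) = 12.00 mm.
The 1-cm UH is the DRH scaled by (10 mm)/d, so U_p = 172.60 × 10/12.00 = 144 m³/s.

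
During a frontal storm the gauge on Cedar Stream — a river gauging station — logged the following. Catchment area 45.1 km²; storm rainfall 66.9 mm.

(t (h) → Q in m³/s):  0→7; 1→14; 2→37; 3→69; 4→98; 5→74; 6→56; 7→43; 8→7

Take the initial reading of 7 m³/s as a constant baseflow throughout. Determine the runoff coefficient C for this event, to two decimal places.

ΣQ_DR = 342.0 m³/s; V = ΣQ_DR·Δt = 1.231 × 10^6 m³.
Runoff depth d = V / A = 27.30 mm.
C = d / P = 27.30 / 66.9 = 0.41.

C ≈ 0.41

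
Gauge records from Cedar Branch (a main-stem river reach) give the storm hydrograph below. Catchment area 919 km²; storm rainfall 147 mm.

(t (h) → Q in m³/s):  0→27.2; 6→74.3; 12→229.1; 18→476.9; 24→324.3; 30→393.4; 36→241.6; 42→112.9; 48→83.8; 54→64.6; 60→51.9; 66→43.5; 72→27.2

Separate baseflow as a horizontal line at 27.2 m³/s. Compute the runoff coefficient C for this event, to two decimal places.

ΣQ_DR = 1797 m³/s; V = ΣQ_DR·Δt = 3.882 × 10^7 m³.
Runoff depth d = V / A = 42.24 mm.
C = d / P = 42.24 / 147 = 0.29.

C ≈ 0.29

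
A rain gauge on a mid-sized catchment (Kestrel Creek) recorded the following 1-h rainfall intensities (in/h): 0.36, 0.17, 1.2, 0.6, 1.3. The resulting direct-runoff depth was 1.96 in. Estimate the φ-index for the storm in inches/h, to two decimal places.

Only the 3 blocks with intensity above φ contribute runoff: 1.2, 0.6, 1.3 in/h.
Σ(I−φ)·Δt = d  ⇒  (1.2+0.6+1.3 − 3φ)·1 = 1.96
φ = (3.100 − 1.96/1) / 3 = 0.38 in/h.

φ ≈ 0.38 in/h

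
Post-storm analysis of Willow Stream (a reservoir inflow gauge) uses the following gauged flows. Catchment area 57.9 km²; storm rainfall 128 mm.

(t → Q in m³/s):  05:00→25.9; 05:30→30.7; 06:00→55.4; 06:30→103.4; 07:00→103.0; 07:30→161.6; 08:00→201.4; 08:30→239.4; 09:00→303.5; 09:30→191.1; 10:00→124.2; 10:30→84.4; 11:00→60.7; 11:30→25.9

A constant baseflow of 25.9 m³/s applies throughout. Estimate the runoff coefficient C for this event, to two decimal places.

C ≈ 0.33

ΣQ_DR = 1348 m³/s; V = ΣQ_DR·Δt = 2.426 × 10^6 m³.
Runoff depth d = V / A = 41.91 mm.
C = d / P = 41.91 / 128 = 0.33.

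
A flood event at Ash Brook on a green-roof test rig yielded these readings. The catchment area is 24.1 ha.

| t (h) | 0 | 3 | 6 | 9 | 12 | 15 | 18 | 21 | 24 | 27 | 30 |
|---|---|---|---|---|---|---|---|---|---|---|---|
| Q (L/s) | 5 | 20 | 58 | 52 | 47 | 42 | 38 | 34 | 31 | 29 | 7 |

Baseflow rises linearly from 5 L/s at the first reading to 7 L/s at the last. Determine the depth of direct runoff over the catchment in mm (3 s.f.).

Direct runoff: 0.00, 14.80, 52.60, 46.40, 41.20, 36.00, 31.80, 27.60, 24.40, 22.20, 0.00 L/s; ΣQ_DR = 297.0 L/s.
V = ΣQ_DR · Δt = 297.0 × 10800 s = 3.208 × 10^6 L.
Over A = 24.1 ha, depth = V / A = 13.3 mm.

d ≈ 13.3 mm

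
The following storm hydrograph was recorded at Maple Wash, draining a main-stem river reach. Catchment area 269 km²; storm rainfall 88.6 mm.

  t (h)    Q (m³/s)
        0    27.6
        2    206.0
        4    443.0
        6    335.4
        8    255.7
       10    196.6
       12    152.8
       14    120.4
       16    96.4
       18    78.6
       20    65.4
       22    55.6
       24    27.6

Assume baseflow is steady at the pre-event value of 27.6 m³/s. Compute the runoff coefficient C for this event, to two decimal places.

C ≈ 0.51

ΣQ_DR = 1702 m³/s; V = ΣQ_DR·Δt = 1.226 × 10^7 m³.
Runoff depth d = V / A = 45.56 mm.
C = d / P = 45.56 / 88.6 = 0.51.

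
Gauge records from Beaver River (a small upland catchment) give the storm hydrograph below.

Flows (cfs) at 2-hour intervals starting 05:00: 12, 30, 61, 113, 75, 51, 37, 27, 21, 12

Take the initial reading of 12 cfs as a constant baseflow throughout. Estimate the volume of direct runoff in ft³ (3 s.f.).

V ≈ 2.30 × 10^6 ft³

Direct-runoff ordinates (Q − Q_b): 0.0, 18.0, 49.0, 101.0, 63.0, 39.0, 25.0, 15.0, 9.0, 0.0 cfs.
ΣQ_DR = 319.0 cfs.
With Δt = 2 h = 7200 s, V = ΣQ_DR · Δt = 319.0 × 7200 = 2.30 × 10^6 ft³.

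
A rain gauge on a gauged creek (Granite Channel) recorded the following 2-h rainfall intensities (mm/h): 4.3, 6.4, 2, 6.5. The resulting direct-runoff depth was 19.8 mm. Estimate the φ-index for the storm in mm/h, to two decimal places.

Only the 3 blocks with intensity above φ contribute runoff: 4.3, 6.4, 6.5 mm/h.
Σ(I−φ)·Δt = d  ⇒  (4.3+6.4+6.5 − 3φ)·2 = 19.8
φ = (17.20 − 19.8/2) / 3 = 2.43 mm/h.

φ ≈ 2.43 mm/h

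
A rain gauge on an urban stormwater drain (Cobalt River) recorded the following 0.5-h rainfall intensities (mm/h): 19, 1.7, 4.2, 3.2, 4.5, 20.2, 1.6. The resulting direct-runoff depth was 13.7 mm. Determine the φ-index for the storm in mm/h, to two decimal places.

Only the 2 blocks with intensity above φ contribute runoff: 19, 20.2 mm/h.
Σ(I−φ)·Δt = d  ⇒  (19+20.2 − 2φ)·0.5 = 13.7
φ = (39.20 − 13.7/0.5) / 2 = 5.90 mm/h.

φ ≈ 5.90 mm/h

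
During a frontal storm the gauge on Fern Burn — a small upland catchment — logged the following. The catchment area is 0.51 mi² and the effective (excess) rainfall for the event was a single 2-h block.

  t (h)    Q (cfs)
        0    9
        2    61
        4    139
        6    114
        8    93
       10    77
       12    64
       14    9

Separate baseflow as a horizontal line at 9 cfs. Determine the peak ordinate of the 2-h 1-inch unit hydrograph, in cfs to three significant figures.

U_p ≈ 43.3 cfs

Direct runoff: 0.0, 52.0, 130.0, 105.0, 84.0, 68.0, 55.0, 0.0 cfs; ΣQ_DR = 494.0 cfs, peak = 130.0 cfs.
Runoff depth d = ΣQ_DR·Δt / A = 494.0 × 7200 / (0.51 mi²) = 3.002 in.
The 1-inch UH is the DRH scaled by (1 in)/d, so U_p = 130.0 × 1/3.002 = 43.3 cfs.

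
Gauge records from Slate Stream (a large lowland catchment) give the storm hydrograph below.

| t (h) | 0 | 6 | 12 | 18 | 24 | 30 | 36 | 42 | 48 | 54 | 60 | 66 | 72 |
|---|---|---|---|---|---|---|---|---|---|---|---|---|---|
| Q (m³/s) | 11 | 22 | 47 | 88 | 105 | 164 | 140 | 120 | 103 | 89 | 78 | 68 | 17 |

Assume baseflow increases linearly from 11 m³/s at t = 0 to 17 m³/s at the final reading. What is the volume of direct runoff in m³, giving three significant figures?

V ≈ 1.88 × 10^7 m³

Direct-runoff ordinates (Q − Q_b): 0.00, 10.50, 35.00, 75.50, 92.00, 150.50, 126.00, 105.50, 88.00, 73.50, 62.00, 51.50, 0.00 m³/s.
ΣQ_DR = 870.0 m³/s.
With Δt = 6 h = 21600 s, V = ΣQ_DR · Δt = 870.0 × 21600 = 1.88 × 10^7 m³.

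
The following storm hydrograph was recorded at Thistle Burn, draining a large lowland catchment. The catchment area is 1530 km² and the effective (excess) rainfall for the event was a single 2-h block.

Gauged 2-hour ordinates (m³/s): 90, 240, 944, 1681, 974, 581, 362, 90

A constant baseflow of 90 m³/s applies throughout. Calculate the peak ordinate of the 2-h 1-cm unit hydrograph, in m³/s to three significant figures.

U_p ≈ 797 m³/s

Direct runoff: 0.0, 150.0, 854.0, 1591.0, 884.0, 491.0, 272.0, 0.0 m³/s; ΣQ_DR = 4242 m³/s, peak = 1591.0 m³/s.
Runoff depth d = ΣQ_DR·Δt / A = 4242 × 7200 / (1530 km²) = 19.96 mm.
The 1-cm UH is the DRH scaled by (10 mm)/d, so U_p = 1591.0 × 10/19.96 = 797 m³/s.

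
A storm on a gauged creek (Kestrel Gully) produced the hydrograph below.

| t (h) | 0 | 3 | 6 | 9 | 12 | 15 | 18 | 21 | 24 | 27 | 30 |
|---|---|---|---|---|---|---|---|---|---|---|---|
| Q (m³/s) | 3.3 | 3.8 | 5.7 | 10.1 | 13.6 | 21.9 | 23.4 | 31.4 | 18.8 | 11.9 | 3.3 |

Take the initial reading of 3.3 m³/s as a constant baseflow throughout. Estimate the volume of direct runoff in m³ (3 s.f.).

Direct-runoff ordinates (Q − Q_b): 0.0, 0.5, 2.4, 6.8, 10.3, 18.6, 20.1, 28.1, 15.5, 8.6, 0.0 m³/s.
ΣQ_DR = 110.9 m³/s.
With Δt = 3 h = 10800 s, V = ΣQ_DR · Δt = 110.9 × 10800 = 1.20 × 10^6 m³.

V ≈ 1.20 × 10^6 m³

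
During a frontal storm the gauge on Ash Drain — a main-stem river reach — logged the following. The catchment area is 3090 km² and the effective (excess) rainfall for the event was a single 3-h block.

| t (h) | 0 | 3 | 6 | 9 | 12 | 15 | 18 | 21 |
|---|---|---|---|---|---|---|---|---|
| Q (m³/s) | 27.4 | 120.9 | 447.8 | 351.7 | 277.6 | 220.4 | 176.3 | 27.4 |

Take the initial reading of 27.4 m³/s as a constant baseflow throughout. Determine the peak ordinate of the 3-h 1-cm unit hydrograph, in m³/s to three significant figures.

Direct runoff: 0.0, 93.5, 420.4, 324.3, 250.2, 193.0, 148.9, 0.0 m³/s; ΣQ_DR = 1430 m³/s, peak = 420.4 m³/s.
Runoff depth d = ΣQ_DR·Δt / A = 1430 × 10800 / (3090 km²) = 4.999 mm.
The 1-cm UH is the DRH scaled by (10 mm)/d, so U_p = 420.4 × 10/4.999 = 841 m³/s.

U_p ≈ 841 m³/s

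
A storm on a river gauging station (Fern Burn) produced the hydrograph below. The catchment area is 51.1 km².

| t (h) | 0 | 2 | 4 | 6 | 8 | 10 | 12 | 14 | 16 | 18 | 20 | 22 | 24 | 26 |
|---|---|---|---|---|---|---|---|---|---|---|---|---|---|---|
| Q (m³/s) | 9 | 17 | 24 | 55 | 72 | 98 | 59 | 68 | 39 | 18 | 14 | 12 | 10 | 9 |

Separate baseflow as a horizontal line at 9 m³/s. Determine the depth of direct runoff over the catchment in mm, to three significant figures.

Direct runoff: 0.0, 8.0, 15.0, 46.0, 63.0, 89.0, 50.0, 59.0, 30.0, 9.0, 5.0, 3.0, 1.0, 0.0 m³/s; ΣQ_DR = 378.0 m³/s.
V = ΣQ_DR · Δt = 378.0 × 7200 s = 2.722 × 10^6 m³.
Over A = 51.1 km², depth = V / A = 53.3 mm.

d ≈ 53.3 mm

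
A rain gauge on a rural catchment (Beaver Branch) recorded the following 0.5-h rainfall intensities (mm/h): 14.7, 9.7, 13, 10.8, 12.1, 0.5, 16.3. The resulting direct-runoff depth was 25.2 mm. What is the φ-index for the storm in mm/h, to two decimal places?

φ ≈ 4.37 mm/h

Only the 6 blocks with intensity above φ contribute runoff: 14.7, 9.7, 13, 10.8, 12.1, 16.3 mm/h.
Σ(I−φ)·Δt = d  ⇒  (14.7+9.7+13+10.8+12.1+16.3 − 6φ)·0.5 = 25.2
φ = (76.60 − 25.2/0.5) / 6 = 4.37 mm/h.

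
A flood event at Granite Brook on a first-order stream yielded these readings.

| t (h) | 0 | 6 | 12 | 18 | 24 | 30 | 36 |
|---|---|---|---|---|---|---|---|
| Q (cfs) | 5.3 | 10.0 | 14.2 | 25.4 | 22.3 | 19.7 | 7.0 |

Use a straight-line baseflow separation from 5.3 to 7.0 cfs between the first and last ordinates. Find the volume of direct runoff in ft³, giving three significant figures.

Direct-runoff ordinates (Q − Q_b): 0.00, 4.42, 8.33, 19.25, 15.87, 12.98, 0.00 cfs.
ΣQ_DR = 60.85 cfs.
With Δt = 6 h = 21600 s, V = ΣQ_DR · Δt = 60.85 × 21600 = 1.31 × 10^6 ft³.

V ≈ 1.31 × 10^6 ft³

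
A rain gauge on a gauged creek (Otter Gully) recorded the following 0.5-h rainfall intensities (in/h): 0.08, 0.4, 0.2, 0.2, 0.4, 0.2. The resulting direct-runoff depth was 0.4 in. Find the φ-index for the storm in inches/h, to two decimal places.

φ ≈ 0.12 in/h

Only the 5 blocks with intensity above φ contribute runoff: 0.4, 0.2, 0.2, 0.4, 0.2 in/h.
Σ(I−φ)·Δt = d  ⇒  (0.4+0.2+0.2+0.4+0.2 − 5φ)·0.5 = 0.4
φ = (1.400 − 0.4/0.5) / 5 = 0.12 in/h.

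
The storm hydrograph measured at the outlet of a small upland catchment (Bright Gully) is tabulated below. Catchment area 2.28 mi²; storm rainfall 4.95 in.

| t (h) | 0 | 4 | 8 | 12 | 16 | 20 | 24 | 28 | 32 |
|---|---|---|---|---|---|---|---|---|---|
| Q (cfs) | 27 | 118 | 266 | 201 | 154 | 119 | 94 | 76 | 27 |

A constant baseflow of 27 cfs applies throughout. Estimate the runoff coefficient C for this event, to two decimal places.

ΣQ_DR = 839.0 cfs; V = ΣQ_DR·Δt = 1.208 × 10^7 ft³.
Runoff depth d = V / A = 2.281 in.
C = d / P = 2.281 / 4.95 = 0.46.

C ≈ 0.46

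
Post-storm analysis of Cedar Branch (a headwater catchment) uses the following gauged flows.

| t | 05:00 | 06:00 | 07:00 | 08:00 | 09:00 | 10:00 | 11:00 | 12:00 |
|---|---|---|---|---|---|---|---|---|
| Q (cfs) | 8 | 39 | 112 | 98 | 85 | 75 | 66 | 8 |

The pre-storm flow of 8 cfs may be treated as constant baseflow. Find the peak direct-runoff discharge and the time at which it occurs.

Subtracting baseflow gives direct-runoff ordinates: 0.0, 31.0, 104.0, 90.0, 77.0, 67.0, 58.0, 0.0 cfs.
The maximum is 104.0 cfs, occurring at the reading for t = 07:00.

Q_p = 104.0 cfs at t = 07:00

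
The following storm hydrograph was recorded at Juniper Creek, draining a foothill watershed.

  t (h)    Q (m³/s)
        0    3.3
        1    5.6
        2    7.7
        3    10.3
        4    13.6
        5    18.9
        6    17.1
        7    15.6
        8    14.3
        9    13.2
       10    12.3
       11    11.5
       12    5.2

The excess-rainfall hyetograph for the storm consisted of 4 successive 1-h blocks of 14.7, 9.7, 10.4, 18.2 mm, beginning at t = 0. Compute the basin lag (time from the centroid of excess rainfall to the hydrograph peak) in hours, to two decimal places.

Centroid of excess rainfall: t_c = Σ P_i·t̄_i / ΣP_i = 2.1057 h (block centres at 0.5, 1.5, 2.5, 3.5 h).
Hydrograph peak occurs at t = 5 h, so basin lag t_L = 5 − 2.1057 = 2.89 h.

t_L ≈ 2.89 h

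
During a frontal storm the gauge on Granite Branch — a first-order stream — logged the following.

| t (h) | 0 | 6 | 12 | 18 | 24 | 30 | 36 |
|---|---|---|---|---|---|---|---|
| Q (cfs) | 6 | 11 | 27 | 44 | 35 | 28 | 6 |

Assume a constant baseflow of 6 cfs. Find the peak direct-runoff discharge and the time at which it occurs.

Q_p = 38.0 cfs at t = 18 h

Subtracting baseflow gives direct-runoff ordinates: 0.0, 5.0, 21.0, 38.0, 29.0, 22.0, 0.0 cfs.
The maximum is 38.0 cfs, occurring at the reading for t = 18 h.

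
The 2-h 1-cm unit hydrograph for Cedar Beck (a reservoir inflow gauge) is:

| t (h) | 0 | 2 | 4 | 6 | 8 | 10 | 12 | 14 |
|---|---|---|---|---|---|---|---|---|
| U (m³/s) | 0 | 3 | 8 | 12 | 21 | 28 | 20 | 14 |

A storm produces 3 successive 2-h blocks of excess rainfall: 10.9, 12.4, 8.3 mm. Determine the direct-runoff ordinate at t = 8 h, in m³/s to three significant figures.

Q ≈ 44.4 m³/s

By discrete convolution, Q_j = Σ (P_i / 10 mm) · U_{j−i}.
At t = 8 h (j=4): Q = (10.9/10)·21 + (12.4/10)·12 + (8.3/10)·8 = 44.4 m³/s.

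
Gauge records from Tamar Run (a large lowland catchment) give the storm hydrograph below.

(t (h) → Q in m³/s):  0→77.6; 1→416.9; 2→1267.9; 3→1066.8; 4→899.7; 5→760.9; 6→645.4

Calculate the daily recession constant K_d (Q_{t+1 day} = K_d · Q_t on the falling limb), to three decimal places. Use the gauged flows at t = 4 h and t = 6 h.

K_d ≈ 0.019

Between t = 4 h and t = 6 h the flow falls from 899.7 to 645.4 m³/s over 2×1 h = 2 h.
Per-interval ratio K = (645.4/899.7)^(1/2) = 0.8470; K_d = K^(24/1) = 0.019.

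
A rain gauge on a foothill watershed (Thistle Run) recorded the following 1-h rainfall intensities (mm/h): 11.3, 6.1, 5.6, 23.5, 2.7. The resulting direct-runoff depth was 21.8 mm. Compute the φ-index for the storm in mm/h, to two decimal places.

φ ≈ 6.50 mm/h

Only the 2 blocks with intensity above φ contribute runoff: 11.3, 23.5 mm/h.
Σ(I−φ)·Δt = d  ⇒  (11.3+23.5 − 2φ)·1 = 21.8
φ = (34.80 − 21.8/1) / 2 = 6.50 mm/h.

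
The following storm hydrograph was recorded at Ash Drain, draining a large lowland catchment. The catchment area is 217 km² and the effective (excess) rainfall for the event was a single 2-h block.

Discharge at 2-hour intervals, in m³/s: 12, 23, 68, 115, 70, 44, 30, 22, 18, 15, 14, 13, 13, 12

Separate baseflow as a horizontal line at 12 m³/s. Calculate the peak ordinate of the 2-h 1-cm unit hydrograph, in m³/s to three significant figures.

Direct runoff: 0.0, 11.0, 56.0, 103.0, 58.0, 32.0, 18.0, 10.0, 6.0, 3.0, 2.0, 1.0, 1.0, 0.0 m³/s; ΣQ_DR = 301.0 m³/s, peak = 103.0 m³/s.
Runoff depth d = ΣQ_DR·Δt / A = 301.0 × 7200 / (217 km²) = 9.987 mm.
The 1-cm UH is the DRH scaled by (10 mm)/d, so U_p = 103.0 × 10/9.987 = 103 m³/s.

U_p ≈ 103 m³/s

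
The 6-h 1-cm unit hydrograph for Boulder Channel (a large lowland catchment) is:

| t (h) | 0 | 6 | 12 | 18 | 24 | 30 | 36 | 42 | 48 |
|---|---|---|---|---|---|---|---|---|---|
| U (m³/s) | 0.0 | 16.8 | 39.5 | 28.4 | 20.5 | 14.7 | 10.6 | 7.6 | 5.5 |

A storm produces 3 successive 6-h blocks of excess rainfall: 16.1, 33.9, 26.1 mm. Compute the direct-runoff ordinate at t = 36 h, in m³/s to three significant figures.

By discrete convolution, Q_j = Σ (P_i / 10 mm) · U_{j−i}.
At t = 36 h (j=6): Q = (16.1/10)·10.6 + (33.9/10)·14.7 + (26.1/10)·20.5 = 120 m³/s.

Q ≈ 120 m³/s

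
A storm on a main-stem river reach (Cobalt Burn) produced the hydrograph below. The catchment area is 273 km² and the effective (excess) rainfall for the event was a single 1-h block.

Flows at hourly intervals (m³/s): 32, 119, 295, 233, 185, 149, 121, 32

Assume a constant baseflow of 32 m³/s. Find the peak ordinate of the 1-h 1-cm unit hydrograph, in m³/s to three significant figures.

Direct runoff: 0.0, 87.0, 263.0, 201.0, 153.0, 117.0, 89.0, 0.0 m³/s; ΣQ_DR = 910.0 m³/s, peak = 263.0 m³/s.
Runoff depth d = ΣQ_DR·Δt / A = 910.0 × 3600 / (273 km²) = 12.00 mm.
The 1-cm UH is the DRH scaled by (10 mm)/d, so U_p = 263.0 × 10/12.00 = 219 m³/s.

U_p ≈ 219 m³/s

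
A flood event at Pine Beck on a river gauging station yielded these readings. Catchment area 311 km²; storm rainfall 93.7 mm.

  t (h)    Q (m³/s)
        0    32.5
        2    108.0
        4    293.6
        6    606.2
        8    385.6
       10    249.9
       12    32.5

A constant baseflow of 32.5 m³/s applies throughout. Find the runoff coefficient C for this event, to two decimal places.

C ≈ 0.37

ΣQ_DR = 1481 m³/s; V = ΣQ_DR·Δt = 1.066 × 10^7 m³.
Runoff depth d = V / A = 34.28 mm.
C = d / P = 34.28 / 93.7 = 0.37.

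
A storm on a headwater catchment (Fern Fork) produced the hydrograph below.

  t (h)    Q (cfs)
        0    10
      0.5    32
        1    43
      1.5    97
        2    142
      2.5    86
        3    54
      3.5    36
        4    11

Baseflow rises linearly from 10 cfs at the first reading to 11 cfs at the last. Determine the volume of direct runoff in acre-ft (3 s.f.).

Direct-runoff ordinates (Q − Q_b): 0.00, 21.88, 32.75, 86.62, 131.50, 75.38, 43.25, 25.12, 0.00 cfs.
ΣQ_DR = 416.5 cfs.
With Δt = 0.5 h = 1800 s, V = ΣQ_DR · Δt = 416.5 × 1800 = 7.50 × 10^5 ft³ = 17.2 acre-ft.

V ≈ 17.2 acre-ft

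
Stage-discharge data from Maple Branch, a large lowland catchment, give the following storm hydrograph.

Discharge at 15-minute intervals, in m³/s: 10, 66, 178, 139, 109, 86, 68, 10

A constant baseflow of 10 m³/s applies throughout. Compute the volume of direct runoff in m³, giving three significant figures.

Direct-runoff ordinates (Q − Q_b): 0.0, 56.0, 168.0, 129.0, 99.0, 76.0, 58.0, 0.0 m³/s.
ΣQ_DR = 586.0 m³/s.
With Δt = 0.25 h = 900 s, V = ΣQ_DR · Δt = 586.0 × 900 = 5.27 × 10^5 m³.

V ≈ 5.27 × 10^5 m³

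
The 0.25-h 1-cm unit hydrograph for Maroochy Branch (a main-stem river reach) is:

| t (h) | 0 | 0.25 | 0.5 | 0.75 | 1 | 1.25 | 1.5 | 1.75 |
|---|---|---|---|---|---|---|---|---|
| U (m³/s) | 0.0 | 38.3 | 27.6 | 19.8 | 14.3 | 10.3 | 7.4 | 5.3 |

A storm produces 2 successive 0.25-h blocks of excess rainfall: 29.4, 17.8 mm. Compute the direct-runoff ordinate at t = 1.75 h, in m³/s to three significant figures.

Q ≈ 28.8 m³/s

By discrete convolution, Q_j = Σ (P_i / 10 mm) · U_{j−i}.
At t = 1.75 h (j=7): Q = (29.4/10)·5.3 + (17.8/10)·7.4 = 28.8 m³/s.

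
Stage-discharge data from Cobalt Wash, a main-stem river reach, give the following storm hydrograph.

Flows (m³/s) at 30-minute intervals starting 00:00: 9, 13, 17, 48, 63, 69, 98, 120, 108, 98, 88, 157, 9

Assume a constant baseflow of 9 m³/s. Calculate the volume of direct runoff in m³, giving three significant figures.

Direct-runoff ordinates (Q − Q_b): 0.0, 4.0, 8.0, 39.0, 54.0, 60.0, 89.0, 111.0, 99.0, 89.0, 79.0, 148.0, 0.0 m³/s.
ΣQ_DR = 780.0 m³/s.
With Δt = 0.5 h = 1800 s, V = ΣQ_DR · Δt = 780.0 × 1800 = 1.40 × 10^6 m³.

V ≈ 1.40 × 10^6 m³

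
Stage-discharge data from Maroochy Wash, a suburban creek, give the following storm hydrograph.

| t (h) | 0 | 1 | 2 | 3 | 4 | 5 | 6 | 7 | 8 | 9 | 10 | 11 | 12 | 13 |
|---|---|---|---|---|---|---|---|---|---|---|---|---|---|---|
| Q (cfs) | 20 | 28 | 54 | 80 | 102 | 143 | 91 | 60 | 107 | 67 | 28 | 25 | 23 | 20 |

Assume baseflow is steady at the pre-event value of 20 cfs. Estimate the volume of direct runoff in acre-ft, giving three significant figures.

V ≈ 46.9 acre-ft

Direct-runoff ordinates (Q − Q_b): 0.0, 8.0, 34.0, 60.0, 82.0, 123.0, 71.0, 40.0, 87.0, 47.0, 8.0, 5.0, 3.0, 0.0 cfs.
ΣQ_DR = 568.0 cfs.
With Δt = 1 h = 3600 s, V = ΣQ_DR · Δt = 568.0 × 3600 = 2.04 × 10^6 ft³ = 46.9 acre-ft.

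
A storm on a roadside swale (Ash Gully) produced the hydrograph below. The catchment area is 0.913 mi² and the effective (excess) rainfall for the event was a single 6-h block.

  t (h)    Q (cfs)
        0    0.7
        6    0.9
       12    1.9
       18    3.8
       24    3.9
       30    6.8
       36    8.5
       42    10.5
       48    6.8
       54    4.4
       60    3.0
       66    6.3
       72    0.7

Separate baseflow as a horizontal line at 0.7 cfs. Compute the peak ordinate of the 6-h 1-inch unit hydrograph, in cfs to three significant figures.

U_p ≈ 19.6 cfs

Direct runoff: 0.0, 0.2, 1.2, 3.1, 3.2, 6.1, 7.8, 9.8, 6.1, 3.7, 2.3, 5.6, 0.0 cfs; ΣQ_DR = 49.10 cfs, peak = 9.8 cfs.
Runoff depth d = ΣQ_DR·Δt / A = 49.10 × 21600 / (0.913 mi²) = 0.5000 in.
The 1-inch UH is the DRH scaled by (1 in)/d, so U_p = 9.8 × 1/0.5000 = 19.6 cfs.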